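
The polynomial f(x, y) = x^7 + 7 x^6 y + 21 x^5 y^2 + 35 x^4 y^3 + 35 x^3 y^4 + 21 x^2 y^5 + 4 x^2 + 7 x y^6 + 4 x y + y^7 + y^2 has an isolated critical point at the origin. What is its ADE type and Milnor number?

The Hessian of f at 0 has rank 1. Corank 1: A-series; mu = 6 gives A_6.

Type A_6, Milnor number mu = 6.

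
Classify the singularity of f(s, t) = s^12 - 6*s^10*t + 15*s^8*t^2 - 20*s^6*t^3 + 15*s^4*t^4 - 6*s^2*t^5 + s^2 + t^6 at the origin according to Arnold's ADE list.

A5

The Hessian of f at 0 is [[2, 0], [0, 0]] with rank 1, so corank 1. A Groebner basis of the Jacobian ideal J(f) in C{s,t} is {t^5, s}; counting standard monomials gives mu = 5. Corank 1: A-series; mu = 5 gives A_5.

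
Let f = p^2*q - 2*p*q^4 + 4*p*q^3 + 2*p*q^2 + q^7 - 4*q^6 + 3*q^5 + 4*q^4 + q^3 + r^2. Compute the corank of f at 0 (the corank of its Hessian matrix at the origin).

2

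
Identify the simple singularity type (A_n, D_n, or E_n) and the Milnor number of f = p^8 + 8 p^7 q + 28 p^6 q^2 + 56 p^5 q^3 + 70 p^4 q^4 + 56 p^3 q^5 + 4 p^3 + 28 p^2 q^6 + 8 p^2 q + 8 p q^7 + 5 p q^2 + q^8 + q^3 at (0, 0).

Type D_9, Milnor number mu = 9.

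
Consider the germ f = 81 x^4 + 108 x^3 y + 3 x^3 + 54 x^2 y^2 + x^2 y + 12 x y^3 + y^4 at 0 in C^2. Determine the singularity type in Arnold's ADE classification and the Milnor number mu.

Type D_5, Milnor number mu = 5.

The Hessian of f at 0 has rank 0. Corank 2; j^3 = x^2*(3*x + y) has shape L^2 M (L != M), so D-series; mu = 5 gives D_5.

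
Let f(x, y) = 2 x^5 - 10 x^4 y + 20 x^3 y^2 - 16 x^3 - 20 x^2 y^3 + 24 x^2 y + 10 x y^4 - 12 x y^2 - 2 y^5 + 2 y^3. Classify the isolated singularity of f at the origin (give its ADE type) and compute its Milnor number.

Type E_8, Milnor number mu = 8.

The Hessian of f at 0 is [[0, 0], [0, 0]] with rank 0, so corank 2. A Groebner basis of the Jacobian ideal J(f) in C{x,y} is {y^5, x*y^3 - 5*y^4/8, x^2 - x*y + y^2/4}; counting standard monomials gives mu = 8. Corank 2; j^3 = -2*(2*x - y)^3 is a perfect cube, so E-series; the 5-jet and mu = 8 give E_8.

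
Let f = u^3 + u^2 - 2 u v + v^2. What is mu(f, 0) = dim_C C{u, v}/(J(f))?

2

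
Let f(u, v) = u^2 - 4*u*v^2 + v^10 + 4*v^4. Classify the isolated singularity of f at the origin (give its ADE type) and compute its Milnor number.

Type A_{9}, Milnor number mu = 9.

The Hessian of f at 0 has rank 1. Corank 1: A-series; mu = 9 gives A_9.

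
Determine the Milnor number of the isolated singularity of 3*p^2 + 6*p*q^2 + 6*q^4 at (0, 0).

The Hessian of f at 0 is [[6, 0], [0, 0]] with rank 1, so corank 1. A Groebner basis of the Jacobian ideal J(f) in C{p,q} is {p^2, p*q, p + q^2}; counting standard monomials gives mu = 3. Corank 1: A-series; mu = 3 gives A_3.

3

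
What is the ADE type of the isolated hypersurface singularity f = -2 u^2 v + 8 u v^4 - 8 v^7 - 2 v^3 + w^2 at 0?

D_4

The Hessian of f at 0 has rank 1. Corank 2; j^3 = -2*v*(u^2 + v^2) splits into three distinct lines over C (the quadratic factor has nonzero discriminant), so D_4.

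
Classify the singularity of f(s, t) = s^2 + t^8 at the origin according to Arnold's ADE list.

A_{7}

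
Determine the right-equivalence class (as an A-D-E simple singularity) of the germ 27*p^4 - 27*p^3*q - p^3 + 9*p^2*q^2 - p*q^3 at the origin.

The Hessian of f at 0 has rank 0. Corank 2; j^3 = -p^3 is a perfect cube, so E-series; the 4-jet and mu = 7 give E_7.

E_7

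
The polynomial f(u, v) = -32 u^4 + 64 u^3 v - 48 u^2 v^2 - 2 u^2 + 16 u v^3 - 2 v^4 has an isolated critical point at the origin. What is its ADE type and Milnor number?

Type A_{3}, Milnor number mu = 3.

The Hessian of f at 0 has rank 1. Corank 1: A-series; mu = 3 gives A_3.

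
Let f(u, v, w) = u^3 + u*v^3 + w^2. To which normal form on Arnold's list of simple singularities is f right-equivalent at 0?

E_7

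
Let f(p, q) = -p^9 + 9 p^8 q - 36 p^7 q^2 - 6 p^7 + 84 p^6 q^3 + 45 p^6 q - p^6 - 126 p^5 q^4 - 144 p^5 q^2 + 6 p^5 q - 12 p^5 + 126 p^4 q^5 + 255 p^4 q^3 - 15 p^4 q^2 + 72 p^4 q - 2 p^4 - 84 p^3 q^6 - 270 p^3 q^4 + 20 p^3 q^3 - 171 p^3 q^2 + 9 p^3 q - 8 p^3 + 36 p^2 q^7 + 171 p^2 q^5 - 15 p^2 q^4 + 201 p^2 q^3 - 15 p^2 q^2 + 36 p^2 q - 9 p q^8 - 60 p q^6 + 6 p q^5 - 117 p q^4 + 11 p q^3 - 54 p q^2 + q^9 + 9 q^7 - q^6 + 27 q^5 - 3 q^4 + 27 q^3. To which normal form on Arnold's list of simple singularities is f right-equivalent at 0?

The Hessian of f at 0 is [[0, 0], [0, 0]] with rank 0, so corank 2. A Groebner basis of the Jacobian ideal J(f) in C{p,q} is {768*p^2 - 2304*p*q + q^4 + 8*q^3 + 1728*q^2, p^3 + 180*p^2 - 540*p*q - 3*q^3/2 + 405*q^2, p^2*q + 88*p^2 - 264*p*q - 4*q^3/3 + 198*q^2, 32*p^2 + p*q^2 - 96*p*q - 7*q^3/6 + 72*q^2}; counting standard monomials gives mu = 7. Corank 2; j^3 = -(2*p - 3*q)^3 is a perfect cube, so E-series; the 4-jet and mu = 7 give E_7.

E7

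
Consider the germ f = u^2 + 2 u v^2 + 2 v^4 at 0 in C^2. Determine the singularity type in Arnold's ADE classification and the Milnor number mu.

Type A_{3}, Milnor number mu = 3.

The Hessian of f at 0 is [[2, 0], [0, 0]] with rank 1, so corank 1. A Groebner basis of the Jacobian ideal J(f) in C{u,v} is {u^2, u*v, u + v^2}; counting standard monomials gives mu = 3. Corank 1: A-series; mu = 3 gives A_3.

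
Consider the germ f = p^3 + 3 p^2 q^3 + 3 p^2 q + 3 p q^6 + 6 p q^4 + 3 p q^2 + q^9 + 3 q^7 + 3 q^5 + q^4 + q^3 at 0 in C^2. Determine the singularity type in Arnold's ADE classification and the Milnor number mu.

The Hessian of f at 0 is [[0, 0], [0, 0]] with rank 0, so corank 2. A Groebner basis of the Jacobian ideal J(f) in C{p,q} is {q^3, p^2 + 2*p*q + q^2}; counting standard monomials gives mu = 6. Corank 2; j^3 = (p + q)^3 is a perfect cube, so E-series; the 4-jet and mu = 6 give E_6.

Type E6, Milnor number mu = 6.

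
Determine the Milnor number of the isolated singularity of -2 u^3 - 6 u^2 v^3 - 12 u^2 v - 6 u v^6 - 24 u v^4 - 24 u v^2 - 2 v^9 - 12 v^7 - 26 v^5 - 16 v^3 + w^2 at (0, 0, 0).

The Hessian of f at 0 is [[0, 0, 0], [0, 0, 0], [0, 0, 2]] with rank 1, so corank 2. A Groebner basis of the Jacobian ideal J(f) in C{u,v,w} is {u^2/2 + u*v^3 + 2*u*v + 2*v^2, v^4, u^3 - 12*u*v^2 - 16*v^3, u^2*v + 4*u*v^2 + 4*v^3, w}; counting standard monomials gives mu = 8. Corank 2; j^3 = -2*(u + 2*v)^3 is a perfect cube, so E-series; the 5-jet and mu = 8 give E_8.

8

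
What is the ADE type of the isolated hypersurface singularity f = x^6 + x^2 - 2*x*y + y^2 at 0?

A5

The Hessian of f at 0 is [[2, -2], [-2, 2]] with rank 1, so corank 1. A Groebner basis of the Jacobian ideal J(f) in C{x,y} is {y^5, x - y}; counting standard monomials gives mu = 5. Corank 1: A-series; mu = 5 gives A_5.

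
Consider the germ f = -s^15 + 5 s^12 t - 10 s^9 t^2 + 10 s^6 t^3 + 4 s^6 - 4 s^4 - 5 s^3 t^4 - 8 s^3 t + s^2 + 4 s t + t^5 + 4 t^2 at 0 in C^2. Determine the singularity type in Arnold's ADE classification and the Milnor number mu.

The Hessian of f at 0 is [[2, 4], [4, 8]] with rank 1, so corank 1. A Groebner basis of the Jacobian ideal J(f) in C{s,t} is {s/16 + t^3 + t/8, s^2 - 4*t^2, s*t + 2*t^2}; counting standard monomials gives mu = 4. Corank 1: A-series; mu = 4 gives A_4.

Type A4, Milnor number mu = 4.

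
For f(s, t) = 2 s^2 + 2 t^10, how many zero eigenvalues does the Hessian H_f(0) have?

Hessian at 0 has rank 1.

1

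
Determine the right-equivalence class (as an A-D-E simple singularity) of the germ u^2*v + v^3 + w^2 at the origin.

D_4

The Hessian of f at 0 has rank 1. Corank 2; j^3 = v*(u^2 + v^2) splits into three distinct lines over C (the quadratic factor has nonzero discriminant), so D_4.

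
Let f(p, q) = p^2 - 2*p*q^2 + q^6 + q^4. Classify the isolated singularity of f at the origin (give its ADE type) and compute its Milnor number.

Type A5, Milnor number mu = 5.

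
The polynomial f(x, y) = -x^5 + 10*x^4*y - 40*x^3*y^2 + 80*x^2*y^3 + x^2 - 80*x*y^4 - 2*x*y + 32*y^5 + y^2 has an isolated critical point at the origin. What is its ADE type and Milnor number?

Type A_4, Milnor number mu = 4.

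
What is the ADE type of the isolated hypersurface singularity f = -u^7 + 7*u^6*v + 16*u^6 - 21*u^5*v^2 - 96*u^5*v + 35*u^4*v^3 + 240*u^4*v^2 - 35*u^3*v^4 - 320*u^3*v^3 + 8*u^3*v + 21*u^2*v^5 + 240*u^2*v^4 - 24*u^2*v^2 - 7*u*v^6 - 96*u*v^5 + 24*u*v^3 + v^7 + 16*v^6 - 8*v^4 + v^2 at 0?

The Hessian of f at 0 has rank 1. Corank 1: A-series; mu = 6 gives A_6.

A_{6}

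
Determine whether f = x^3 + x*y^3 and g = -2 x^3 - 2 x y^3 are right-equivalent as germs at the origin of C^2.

Yes.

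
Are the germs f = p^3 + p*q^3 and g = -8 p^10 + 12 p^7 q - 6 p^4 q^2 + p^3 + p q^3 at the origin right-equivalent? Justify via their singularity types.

Yes.

The Hessian of f at 0 has rank 0. Corank 2; j^3 = p^3 is a perfect cube, so E-series; the 4-jet and mu = 7 give E_7. The Hessian of g at 0 has rank 0. Corank 2; j^3 = p^3 is a perfect cube, so E-series; the 4-jet and mu = 7 give E_7. Both have type E_7, hence right-equivalent.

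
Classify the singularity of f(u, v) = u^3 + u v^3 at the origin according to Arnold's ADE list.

E_{7}

The Hessian of f at 0 is [[0, 0], [0, 0]] with rank 0, so corank 2. A Groebner basis of the Jacobian ideal J(f) in C{u,v} is {u^3, u*v^2, 3*u^2 + v^3}; counting standard monomials gives mu = 7. Corank 2; j^3 = u^3 is a perfect cube, so E-series; the 4-jet and mu = 7 give E_7.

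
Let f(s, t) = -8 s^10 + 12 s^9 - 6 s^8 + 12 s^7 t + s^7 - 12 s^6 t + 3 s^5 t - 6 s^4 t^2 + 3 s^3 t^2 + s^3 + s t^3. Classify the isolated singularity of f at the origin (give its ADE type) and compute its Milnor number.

Type E_{7}, Milnor number mu = 7.

The Hessian of f at 0 has rank 0. Corank 2; j^3 = s^3 is a perfect cube, so E-series; the 4-jet and mu = 7 give E_7.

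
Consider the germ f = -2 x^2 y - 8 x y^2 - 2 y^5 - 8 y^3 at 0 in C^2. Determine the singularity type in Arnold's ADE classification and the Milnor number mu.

Type D_6, Milnor number mu = 6.

The Hessian of f at 0 has rank 0. Corank 2; j^3 = -2*y*(x + 2*y)^2 has shape L^2 M (L != M), so D-series; mu = 6 gives D_6.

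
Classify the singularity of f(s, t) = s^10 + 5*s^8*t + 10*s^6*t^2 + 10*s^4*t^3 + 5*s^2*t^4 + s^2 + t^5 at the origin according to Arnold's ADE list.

A4

The Hessian of f at 0 has rank 1. Corank 1: A-series; mu = 4 gives A_4.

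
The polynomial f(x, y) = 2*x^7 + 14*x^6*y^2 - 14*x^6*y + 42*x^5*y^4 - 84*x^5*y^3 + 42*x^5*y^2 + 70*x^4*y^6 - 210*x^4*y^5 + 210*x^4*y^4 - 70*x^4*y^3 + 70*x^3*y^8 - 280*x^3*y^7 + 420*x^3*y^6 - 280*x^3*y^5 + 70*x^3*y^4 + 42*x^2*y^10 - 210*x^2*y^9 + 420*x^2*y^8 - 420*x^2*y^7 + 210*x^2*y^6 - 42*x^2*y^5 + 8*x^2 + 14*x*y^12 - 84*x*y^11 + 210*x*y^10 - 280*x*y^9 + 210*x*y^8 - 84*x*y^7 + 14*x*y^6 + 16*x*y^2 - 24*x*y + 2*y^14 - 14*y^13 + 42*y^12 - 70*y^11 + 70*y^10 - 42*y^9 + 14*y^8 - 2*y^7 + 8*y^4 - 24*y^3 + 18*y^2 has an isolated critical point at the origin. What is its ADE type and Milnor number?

The Hessian of f at 0 is [[16, -24], [-24, 36]] with rank 1, so corank 1. A Groebner basis of the Jacobian ideal J(f) in C{x,y} is {x^3 - 9*x^2*y/2 - 27*x^2/4 + 27*x*y/2 + 81*x/16 - 243*y/32, x + y^2 - 3*y/2}; counting standard monomials gives mu = 6. Corank 1: A-series; mu = 6 gives A_6.

Type A6, Milnor number mu = 6.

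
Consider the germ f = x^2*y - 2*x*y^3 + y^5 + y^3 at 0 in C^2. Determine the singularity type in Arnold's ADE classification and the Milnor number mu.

The Hessian of f at 0 has rank 0. Corank 2; j^3 = y*(x^2 + y^2) splits into three distinct lines over C (the quadratic factor has nonzero discriminant), so D_4.

Type D4, Milnor number mu = 4.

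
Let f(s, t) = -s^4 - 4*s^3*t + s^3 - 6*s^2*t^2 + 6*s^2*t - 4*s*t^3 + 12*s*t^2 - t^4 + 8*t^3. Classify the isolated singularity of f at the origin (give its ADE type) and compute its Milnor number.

Type E_6, Milnor number mu = 6.

The Hessian of f at 0 has rank 0. Corank 2; j^3 = (s + 2*t)^3 is a perfect cube, so E-series; the 4-jet and mu = 6 give E_6.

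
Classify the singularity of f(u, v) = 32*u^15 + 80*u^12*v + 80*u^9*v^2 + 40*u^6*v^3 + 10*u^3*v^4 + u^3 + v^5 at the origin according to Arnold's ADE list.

The Hessian of f at 0 is [[0, 0], [0, 0]] with rank 0, so corank 2. A Groebner basis of the Jacobian ideal J(f) in C{u,v} is {v^4, u^2}; counting standard monomials gives mu = 8. Corank 2; j^3 = u^3 is a perfect cube, so E-series; the 5-jet and mu = 8 give E_8.

E_8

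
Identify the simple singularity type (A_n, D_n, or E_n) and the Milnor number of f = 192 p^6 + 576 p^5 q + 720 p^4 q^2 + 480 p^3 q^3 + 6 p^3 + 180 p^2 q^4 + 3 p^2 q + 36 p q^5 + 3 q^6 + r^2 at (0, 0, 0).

Type D_7, Milnor number mu = 7.

The Hessian of f at 0 has rank 1. Corank 2; j^3 = 3*p^2*(2*p + q) has shape L^2 M (L != M), so D-series; mu = 7 gives D_7.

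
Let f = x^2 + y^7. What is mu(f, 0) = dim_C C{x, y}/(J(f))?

The Hessian of f at 0 has rank 1. Corank 1: A-series; mu = 6 gives A_6.

6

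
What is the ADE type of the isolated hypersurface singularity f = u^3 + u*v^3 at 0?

E_7

The Hessian of f at 0 has rank 0. Corank 2; j^3 = u^3 is a perfect cube, so E-series; the 4-jet and mu = 7 give E_7.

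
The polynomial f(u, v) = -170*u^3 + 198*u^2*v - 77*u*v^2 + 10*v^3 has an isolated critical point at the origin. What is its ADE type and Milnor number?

Type D4, Milnor number mu = 4.

The Hessian of f at 0 has rank 0. Corank 2; j^3 = -(5*u - 2*v)*(34*u^2 - 26*u*v + 5*v^2) splits into three distinct lines over C (the quadratic factor has nonzero discriminant), so D_4.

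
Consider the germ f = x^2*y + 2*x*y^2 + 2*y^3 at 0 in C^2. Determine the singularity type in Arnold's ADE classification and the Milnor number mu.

Type D_{4}, Milnor number mu = 4.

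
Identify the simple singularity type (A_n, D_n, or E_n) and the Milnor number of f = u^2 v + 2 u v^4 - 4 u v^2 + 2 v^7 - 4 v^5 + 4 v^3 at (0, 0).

Type D_{8}, Milnor number mu = 8.

The Hessian of f at 0 is [[0, 0], [0, 0]] with rank 0, so corank 2. A Groebner basis of the Jacobian ideal J(f) in C{u,v} is {-u^2/6 + u*v^3 + 8*u*v/3 - 14*v^2/3, u*v + v^4 - 2*v^2, u^3 - 12*u*v^2 + 16*v^3, u^2*v - 4*u*v^2 + 4*v^3}; counting standard monomials gives mu = 8. Corank 2; j^3 = v*(u - 2*v)^2 has shape L^2 M (L != M), so D-series; mu = 8 gives D_8.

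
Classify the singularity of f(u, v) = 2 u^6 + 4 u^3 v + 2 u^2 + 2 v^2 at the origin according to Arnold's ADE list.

The Hessian of f at 0 has rank 2. Corank 0: nondegenerate Morse point, so A_1.

A1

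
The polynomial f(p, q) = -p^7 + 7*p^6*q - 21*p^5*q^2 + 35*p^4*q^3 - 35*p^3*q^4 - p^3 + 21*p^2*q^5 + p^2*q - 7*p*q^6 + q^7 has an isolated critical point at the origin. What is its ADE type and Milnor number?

Type D8, Milnor number mu = 8.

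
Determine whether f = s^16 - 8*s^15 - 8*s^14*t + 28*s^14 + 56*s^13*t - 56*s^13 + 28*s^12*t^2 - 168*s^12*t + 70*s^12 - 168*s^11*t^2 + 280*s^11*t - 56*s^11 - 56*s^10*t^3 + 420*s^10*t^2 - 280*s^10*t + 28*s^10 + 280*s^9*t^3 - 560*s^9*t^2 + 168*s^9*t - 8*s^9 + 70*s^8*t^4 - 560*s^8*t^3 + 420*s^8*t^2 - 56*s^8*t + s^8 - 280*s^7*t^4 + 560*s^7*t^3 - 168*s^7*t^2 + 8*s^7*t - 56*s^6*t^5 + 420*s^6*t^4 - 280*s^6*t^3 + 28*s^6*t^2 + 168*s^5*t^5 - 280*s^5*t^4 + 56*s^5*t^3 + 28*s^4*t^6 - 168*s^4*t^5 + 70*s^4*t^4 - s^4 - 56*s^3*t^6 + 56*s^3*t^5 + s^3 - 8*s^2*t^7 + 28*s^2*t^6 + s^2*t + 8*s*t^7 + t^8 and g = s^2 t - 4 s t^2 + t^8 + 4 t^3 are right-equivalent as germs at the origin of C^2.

Yes.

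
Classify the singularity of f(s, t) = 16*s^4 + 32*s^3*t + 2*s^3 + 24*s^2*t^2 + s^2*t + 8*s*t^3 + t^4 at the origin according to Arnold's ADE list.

D_5

The Hessian of f at 0 has rank 0. Corank 2; j^3 = s^2*(2*s + t) has shape L^2 M (L != M), so D-series; mu = 5 gives D_5.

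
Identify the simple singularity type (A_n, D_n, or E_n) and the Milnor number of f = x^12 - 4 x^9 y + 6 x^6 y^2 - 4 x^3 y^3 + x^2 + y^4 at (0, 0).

Type A_3, Milnor number mu = 3.

The Hessian of f at 0 has rank 1. Corank 1: A-series; mu = 3 gives A_3.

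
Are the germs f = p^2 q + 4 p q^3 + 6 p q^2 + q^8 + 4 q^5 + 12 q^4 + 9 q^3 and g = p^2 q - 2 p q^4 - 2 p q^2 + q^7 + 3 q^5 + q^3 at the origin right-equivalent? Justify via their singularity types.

No.

The Hessian of f at 0 is [[0, 0], [0, 0]] with rank 0, so corank 2. A Groebner basis of the Jacobian ideal J(f) in C{p,q} is {p^4 + 27*p^3 + 189*p^2*q + 12*p^2 + 939*p*q^2/2 - 585*p*q/4 - 2187*q^2/4, p^3*q - 9*p^3/2 - 27*p^2*q - p^2 - 56*p*q^2 + 69*p*q/4 + 243*q^2/4, p^3/2 + p^2*q^2 + 3*p^2*q/2, p*q/2 + q^3 + 3*q^2/2}; counting standard monomials gives mu = 9. Corank 2; j^3 = q*(p + 3*q)^2 has shape L^2 M (L != M), so D-series; mu = 9 gives D_9. The Hessian of g at 0 is [[0, 0], [0, 0]] with rank 0, so corank 2. A Groebner basis of the Jacobian ideal J(g) in C{p,q} is {-p*q + q^4 + q^2, p*q^2 - q^3, p^2 + 3*p*q - 4*q^2}; counting standard monomials gives mu = 6. Corank 2; j^3 = q*(p - q)^2 has shape L^2 M (L != M), so D-series; mu = 6 gives D_6. f is D_9 but g is D_6, hence not right-equivalent.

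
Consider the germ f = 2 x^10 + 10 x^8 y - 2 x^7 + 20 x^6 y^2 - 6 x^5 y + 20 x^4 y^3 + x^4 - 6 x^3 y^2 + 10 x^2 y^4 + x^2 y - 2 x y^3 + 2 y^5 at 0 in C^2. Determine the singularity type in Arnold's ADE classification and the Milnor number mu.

Type D_6, Milnor number mu = 6.

The Hessian of f at 0 has rank 0. Corank 2; j^3 = x^2*y has shape L^2 M (L != M), so D-series; mu = 6 gives D_6.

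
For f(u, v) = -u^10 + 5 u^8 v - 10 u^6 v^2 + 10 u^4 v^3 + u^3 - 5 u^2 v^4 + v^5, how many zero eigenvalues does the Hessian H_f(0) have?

2

The Hessian at 0 is [[0, 0], [0, 0]] of rank 0; hence corank 2.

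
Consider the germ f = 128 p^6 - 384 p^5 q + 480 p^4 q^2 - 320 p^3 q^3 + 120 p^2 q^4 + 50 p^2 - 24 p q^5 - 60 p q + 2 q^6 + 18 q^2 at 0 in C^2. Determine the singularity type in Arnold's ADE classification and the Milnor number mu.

Type A_{5}, Milnor number mu = 5.

The Hessian of f at 0 has rank 1. Corank 1: A-series; mu = 5 gives A_5.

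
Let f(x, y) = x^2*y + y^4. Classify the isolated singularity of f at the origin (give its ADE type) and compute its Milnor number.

The Hessian of f at 0 is [[0, 0], [0, 0]] with rank 0, so corank 2. A Groebner basis of the Jacobian ideal J(f) in C{x,y} is {x^3, x^2/4 + y^3, x*y}; counting standard monomials gives mu = 5. Corank 2; j^3 = x^2*y has shape L^2 M (L != M), so D-series; mu = 5 gives D_5.

Type D_5, Milnor number mu = 5.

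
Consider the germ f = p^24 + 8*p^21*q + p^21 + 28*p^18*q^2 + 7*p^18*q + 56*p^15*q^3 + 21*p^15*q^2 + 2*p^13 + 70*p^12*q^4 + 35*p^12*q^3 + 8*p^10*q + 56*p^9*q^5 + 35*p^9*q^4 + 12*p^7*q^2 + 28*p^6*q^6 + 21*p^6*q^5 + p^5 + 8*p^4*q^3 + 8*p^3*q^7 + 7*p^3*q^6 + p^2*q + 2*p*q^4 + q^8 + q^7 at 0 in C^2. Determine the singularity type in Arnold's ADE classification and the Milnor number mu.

Type D_9, Milnor number mu = 9.

The Hessian of f at 0 is [[0, 0], [0, 0]] with rank 0, so corank 2. A Groebner basis of the Jacobian ideal J(f) in C{p,q} is {p^2*q^2, 8*p^2*q + p^2 + p*q^3, p*q + q^4, p^3}; counting standard monomials gives mu = 9. Corank 2; j^3 = p^2*q has shape L^2 M (L != M), so D-series; mu = 9 gives D_9.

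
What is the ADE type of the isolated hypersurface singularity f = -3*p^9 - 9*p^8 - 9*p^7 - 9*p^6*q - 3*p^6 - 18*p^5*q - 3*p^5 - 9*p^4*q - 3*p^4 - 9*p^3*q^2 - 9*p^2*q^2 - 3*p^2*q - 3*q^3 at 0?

D_{4}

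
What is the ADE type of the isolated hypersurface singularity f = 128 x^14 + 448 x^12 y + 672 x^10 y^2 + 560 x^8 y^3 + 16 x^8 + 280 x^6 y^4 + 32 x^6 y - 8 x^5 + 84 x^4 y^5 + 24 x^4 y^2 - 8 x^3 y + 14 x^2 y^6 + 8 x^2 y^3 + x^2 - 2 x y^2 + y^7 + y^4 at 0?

A6

The Hessian of f at 0 has rank 1. Corank 1: A-series; mu = 6 gives A_6.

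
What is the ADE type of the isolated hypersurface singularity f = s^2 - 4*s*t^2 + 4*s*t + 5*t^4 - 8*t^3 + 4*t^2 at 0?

A_{3}

The Hessian of f at 0 is [[2, 4], [4, 8]] with rank 1, so corank 1. A Groebner basis of the Jacobian ideal J(f) in C{s,t} is {s^2 - 2*s - 4*t, s*t + s + 2*t, -s/2 + t^2 - t}; counting standard monomials gives mu = 3. Corank 1: A-series; mu = 3 gives A_3.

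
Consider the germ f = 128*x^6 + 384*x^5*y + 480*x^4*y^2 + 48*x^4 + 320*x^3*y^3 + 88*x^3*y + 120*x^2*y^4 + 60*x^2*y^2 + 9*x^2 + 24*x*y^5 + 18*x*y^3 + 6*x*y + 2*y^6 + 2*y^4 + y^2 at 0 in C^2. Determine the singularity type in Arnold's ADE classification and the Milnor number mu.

The Hessian of f at 0 is [[18, 6], [6, 2]] with rank 1, so corank 1. A Groebner basis of the Jacobian ideal J(f) in C{x,y} is {x*y^2 - 27*x - 9*y, 81*x + y^3 + 27*y, x^2 + 2*x*y/3 + y^2/9}; counting standard monomials gives mu = 5. Corank 1: A-series; mu = 5 gives A_5.

Type A_5, Milnor number mu = 5.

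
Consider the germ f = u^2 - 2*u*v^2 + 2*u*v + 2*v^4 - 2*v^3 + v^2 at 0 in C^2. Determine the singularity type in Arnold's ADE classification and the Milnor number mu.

The Hessian of f at 0 is [[2, 2], [2, 2]] with rank 1, so corank 1. A Groebner basis of the Jacobian ideal J(f) in C{u,v} is {u^2 - u - v, u*v + u + v, -u + v^2 - v}; counting standard monomials gives mu = 3. Corank 1: A-series; mu = 3 gives A_3.

Type A3, Milnor number mu = 3.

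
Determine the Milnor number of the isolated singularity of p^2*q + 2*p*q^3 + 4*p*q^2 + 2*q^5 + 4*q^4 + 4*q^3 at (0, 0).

6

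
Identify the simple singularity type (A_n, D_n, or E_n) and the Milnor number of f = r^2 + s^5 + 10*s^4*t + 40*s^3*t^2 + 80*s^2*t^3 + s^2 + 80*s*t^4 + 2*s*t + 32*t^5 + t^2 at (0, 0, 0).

Type A_{4}, Milnor number mu = 4.

The Hessian of f at 0 has rank 2. Corank 1: A-series; mu = 4 gives A_4.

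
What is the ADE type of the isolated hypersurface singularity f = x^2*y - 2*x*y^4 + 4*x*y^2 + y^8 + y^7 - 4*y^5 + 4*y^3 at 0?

D_{9}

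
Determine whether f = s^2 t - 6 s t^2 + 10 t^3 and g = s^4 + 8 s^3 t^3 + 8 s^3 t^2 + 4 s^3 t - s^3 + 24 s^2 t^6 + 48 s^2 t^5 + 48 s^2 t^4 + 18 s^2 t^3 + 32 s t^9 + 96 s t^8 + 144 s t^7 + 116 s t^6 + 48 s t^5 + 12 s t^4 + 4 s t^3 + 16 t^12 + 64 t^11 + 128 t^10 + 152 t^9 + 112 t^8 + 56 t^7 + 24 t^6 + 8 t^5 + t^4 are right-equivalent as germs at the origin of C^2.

No.

The Hessian of f at 0 is [[0, 0], [0, 0]] with rank 0, so corank 2. A Groebner basis of the Jacobian ideal J(f) in C{s,t} is {t^3, s^2 - 6*t^2, s*t - 3*t^2}; counting standard monomials gives mu = 4. Corank 2; j^3 = t*(s^2 - 6*s*t + 10*t^2) splits into three distinct lines over C (the quadratic factor has nonzero discriminant), so D_4. The Hessian of g at 0 is [[0, 0], [0, 0]] with rank 0, so corank 2. A Groebner basis of the Jacobian ideal J(g) in C{s,t} is {s^3, s^2*t, s^2/4 + s*t^2, -3*s^2/4 + t^3}; counting standard monomials gives mu = 6. Corank 2; j^3 = -s^3 is a perfect cube, so E-series; the 4-jet and mu = 6 give E_6. f is D_4 but g is E_6, hence not right-equivalent.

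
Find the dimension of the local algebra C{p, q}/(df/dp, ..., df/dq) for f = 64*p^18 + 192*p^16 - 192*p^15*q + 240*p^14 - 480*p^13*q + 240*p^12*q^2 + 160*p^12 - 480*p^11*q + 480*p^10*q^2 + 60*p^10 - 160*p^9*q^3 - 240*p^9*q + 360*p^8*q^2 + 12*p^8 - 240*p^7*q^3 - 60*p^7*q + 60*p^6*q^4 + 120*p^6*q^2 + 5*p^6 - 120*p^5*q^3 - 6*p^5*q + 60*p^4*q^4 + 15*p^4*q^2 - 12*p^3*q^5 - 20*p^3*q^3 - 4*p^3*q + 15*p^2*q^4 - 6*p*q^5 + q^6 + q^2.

5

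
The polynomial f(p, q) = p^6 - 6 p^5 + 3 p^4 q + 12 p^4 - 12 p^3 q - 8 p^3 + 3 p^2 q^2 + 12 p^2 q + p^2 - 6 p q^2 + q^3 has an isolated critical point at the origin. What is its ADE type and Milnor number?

The Hessian of f at 0 has rank 1. Corank 1: A-series; mu = 2 gives A_2.

Type A_{2}, Milnor number mu = 2.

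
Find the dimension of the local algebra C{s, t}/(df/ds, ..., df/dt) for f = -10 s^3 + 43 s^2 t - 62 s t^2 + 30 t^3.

The Hessian of f at 0 is [[0, 0], [0, 0]] with rank 0, so corank 2. A Groebner basis of the Jacobian ideal J(f) in C{s,t} is {t^3, s^2 - 26*t^2/11, s*t - 17*t^2/11}; counting standard monomials gives mu = 4. Corank 2; j^3 = -(2*s - 3*t)*(5*s^2 - 14*s*t + 10*t^2) splits into three distinct lines over C (the quadratic factor has nonzero discriminant), so D_4.

4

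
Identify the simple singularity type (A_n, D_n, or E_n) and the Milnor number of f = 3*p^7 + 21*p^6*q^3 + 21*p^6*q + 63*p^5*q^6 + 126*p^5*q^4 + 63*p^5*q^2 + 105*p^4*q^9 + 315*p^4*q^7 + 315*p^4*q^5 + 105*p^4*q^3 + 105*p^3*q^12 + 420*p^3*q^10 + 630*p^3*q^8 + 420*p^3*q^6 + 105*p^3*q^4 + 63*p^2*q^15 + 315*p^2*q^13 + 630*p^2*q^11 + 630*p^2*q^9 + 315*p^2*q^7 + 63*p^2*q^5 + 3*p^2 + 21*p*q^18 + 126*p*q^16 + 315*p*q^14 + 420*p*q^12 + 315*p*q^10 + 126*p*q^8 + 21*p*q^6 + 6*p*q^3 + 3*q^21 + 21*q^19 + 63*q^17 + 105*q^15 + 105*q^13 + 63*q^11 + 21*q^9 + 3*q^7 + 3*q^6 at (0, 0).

Type A6, Milnor number mu = 6.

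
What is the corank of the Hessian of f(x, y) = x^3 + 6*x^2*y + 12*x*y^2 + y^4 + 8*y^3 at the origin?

2

Hessian at 0 has rank 0.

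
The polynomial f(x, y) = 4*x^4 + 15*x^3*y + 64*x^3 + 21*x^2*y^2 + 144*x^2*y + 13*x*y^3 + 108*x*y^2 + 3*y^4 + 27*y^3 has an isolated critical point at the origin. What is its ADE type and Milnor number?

Type E_7, Milnor number mu = 7.

The Hessian of f at 0 has rank 0. Corank 2; j^3 = (4*x + 3*y)^3 is a perfect cube, so E-series; the 4-jet and mu = 7 give E_7.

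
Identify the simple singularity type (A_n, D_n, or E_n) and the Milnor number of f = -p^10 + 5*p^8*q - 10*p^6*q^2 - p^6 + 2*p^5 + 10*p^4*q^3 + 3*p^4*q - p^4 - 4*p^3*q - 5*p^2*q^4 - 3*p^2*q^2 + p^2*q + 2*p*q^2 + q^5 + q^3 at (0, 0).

Type D_{6}, Milnor number mu = 6.

The Hessian of f at 0 is [[0, 0], [0, 0]] with rank 0, so corank 2. A Groebner basis of the Jacobian ideal J(f) in C{p,q} is {p^3 + p^2/4 + 3*p*q/2 + 5*q^2/4, p^2*q - p*q - q^2, -p^2/4 + p*q^2 + p*q/2 + 3*q^2/4, p^2/2 + q^3 - q^2/2}; counting standard monomials gives mu = 6. Corank 2; j^3 = q*(p + q)^2 has shape L^2 M (L != M), so D-series; mu = 6 gives D_6.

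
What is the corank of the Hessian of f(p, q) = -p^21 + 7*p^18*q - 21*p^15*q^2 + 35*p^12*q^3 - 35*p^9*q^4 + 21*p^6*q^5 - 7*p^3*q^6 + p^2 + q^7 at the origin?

1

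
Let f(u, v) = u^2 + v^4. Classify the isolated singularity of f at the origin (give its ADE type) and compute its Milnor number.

Type A_{3}, Milnor number mu = 3.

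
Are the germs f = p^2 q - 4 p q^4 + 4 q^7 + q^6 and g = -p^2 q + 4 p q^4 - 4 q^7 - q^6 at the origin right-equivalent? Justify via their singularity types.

The Hessian of f at 0 has rank 0. Corank 2; j^3 = p^2*q has shape L^2 M (L != M), so D-series; mu = 7 gives D_7. The Hessian of g at 0 has rank 0. Corank 2; j^3 = -p^2*q has shape L^2 M (L != M), so D-series; mu = 7 gives D_7. Both have type D_7, hence right-equivalent.

Yes.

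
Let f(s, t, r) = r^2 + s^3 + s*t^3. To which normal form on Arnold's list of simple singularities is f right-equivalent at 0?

The Hessian of f at 0 has rank 1. Corank 2; j^3 = s^3 is a perfect cube, so E-series; the 4-jet and mu = 7 give E_7.

E_{7}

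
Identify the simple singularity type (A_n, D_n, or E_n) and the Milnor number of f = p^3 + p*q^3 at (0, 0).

Type E7, Milnor number mu = 7.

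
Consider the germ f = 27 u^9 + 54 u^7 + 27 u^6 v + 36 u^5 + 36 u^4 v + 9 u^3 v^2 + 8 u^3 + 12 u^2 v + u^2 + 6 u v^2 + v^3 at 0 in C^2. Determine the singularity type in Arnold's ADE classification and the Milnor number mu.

Type A_2, Milnor number mu = 2.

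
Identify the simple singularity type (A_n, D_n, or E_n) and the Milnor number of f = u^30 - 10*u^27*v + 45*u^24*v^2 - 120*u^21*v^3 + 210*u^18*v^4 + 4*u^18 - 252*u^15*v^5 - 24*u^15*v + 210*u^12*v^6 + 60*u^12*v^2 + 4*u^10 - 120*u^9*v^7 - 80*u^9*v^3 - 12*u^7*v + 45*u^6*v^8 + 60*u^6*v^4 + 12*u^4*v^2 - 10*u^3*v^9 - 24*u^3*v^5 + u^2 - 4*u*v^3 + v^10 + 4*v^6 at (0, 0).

Type A_{9}, Milnor number mu = 9.

The Hessian of f at 0 has rank 1. Corank 1: A-series; mu = 9 gives A_9.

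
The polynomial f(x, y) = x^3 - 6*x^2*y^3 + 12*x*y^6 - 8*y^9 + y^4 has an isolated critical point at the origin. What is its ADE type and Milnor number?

The Hessian of f at 0 has rank 0. Corank 2; j^3 = x^3 is a perfect cube, so E-series; the 4-jet and mu = 6 give E_6.

Type E_6, Milnor number mu = 6.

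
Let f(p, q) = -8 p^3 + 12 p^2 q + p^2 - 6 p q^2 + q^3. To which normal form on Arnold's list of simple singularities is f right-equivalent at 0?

The Hessian of f at 0 has rank 1. Corank 1: A-series; mu = 2 gives A_2.

A_{2}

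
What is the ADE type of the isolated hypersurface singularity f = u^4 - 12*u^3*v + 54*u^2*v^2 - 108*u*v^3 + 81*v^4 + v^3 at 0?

E6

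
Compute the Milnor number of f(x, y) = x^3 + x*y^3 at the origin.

The Hessian of f at 0 is [[0, 0], [0, 0]] with rank 0, so corank 2. A Groebner basis of the Jacobian ideal J(f) in C{x,y} is {x^3, x*y^2, 3*x^2 + y^3}; counting standard monomials gives mu = 7. Corank 2; j^3 = x^3 is a perfect cube, so E-series; the 4-jet and mu = 7 give E_7.

7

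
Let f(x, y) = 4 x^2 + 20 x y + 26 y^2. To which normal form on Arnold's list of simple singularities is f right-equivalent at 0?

A1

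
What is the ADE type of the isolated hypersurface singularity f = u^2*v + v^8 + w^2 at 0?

D_9

The Hessian of f at 0 has rank 1. Corank 2; j^3 = u^2*v has shape L^2 M (L != M), so D-series; mu = 9 gives D_9.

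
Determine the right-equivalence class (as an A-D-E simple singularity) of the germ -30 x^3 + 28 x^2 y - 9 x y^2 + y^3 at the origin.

The Hessian of f at 0 is [[0, 0], [0, 0]] with rank 0, so corank 2. A Groebner basis of the Jacobian ideal J(f) in C{x,y} is {y^3, x^2 - 3*y^2/26, x*y - 9*y^2/26}; counting standard monomials gives mu = 4. Corank 2; j^3 = -(3*x - y)*(10*x^2 - 6*x*y + y^2) splits into three distinct lines over C (the quadratic factor has nonzero discriminant), so D_4.

D_{4}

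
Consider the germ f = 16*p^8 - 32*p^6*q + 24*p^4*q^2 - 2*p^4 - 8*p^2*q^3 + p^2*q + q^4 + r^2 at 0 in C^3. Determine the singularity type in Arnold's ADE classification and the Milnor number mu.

Type D5, Milnor number mu = 5.

The Hessian of f at 0 is [[0, 0, 0], [0, 0, 0], [0, 0, 2]] with rank 1, so corank 2. A Groebner basis of the Jacobian ideal J(f) in C{p,q,r} is {p^3, p^2/4 + q^3, p*q, r}; counting standard monomials gives mu = 5. Corank 2; j^3 = p^2*q has shape L^2 M (L != M), so D-series; mu = 5 gives D_5.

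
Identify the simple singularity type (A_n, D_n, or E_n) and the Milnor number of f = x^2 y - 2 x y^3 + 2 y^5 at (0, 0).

Type D6, Milnor number mu = 6.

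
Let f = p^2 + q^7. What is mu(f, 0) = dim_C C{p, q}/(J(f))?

6

The Hessian of f at 0 has rank 1. Corank 1: A-series; mu = 6 gives A_6.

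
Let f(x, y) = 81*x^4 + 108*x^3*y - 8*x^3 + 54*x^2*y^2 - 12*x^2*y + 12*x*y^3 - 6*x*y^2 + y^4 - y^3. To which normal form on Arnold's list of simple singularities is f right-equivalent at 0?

E_{6}

The Hessian of f at 0 has rank 0. Corank 2; j^3 = -(2*x + y)^3 is a perfect cube, so E-series; the 4-jet and mu = 6 give E_6.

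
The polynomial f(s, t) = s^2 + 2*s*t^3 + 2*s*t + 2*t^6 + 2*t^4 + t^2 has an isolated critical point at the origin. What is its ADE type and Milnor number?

Type A5, Milnor number mu = 5.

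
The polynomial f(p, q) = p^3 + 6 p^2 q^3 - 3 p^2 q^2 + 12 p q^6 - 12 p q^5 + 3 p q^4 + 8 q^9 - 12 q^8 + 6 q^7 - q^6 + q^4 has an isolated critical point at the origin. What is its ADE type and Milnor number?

Type E6, Milnor number mu = 6.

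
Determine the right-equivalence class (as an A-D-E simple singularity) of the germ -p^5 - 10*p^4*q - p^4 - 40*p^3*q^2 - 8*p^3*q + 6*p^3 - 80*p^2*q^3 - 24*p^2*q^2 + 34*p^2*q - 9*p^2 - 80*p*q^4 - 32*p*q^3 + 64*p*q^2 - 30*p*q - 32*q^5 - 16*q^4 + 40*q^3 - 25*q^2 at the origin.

A_4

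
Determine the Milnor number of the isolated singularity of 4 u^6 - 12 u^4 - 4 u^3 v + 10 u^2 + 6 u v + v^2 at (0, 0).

1

The Hessian of f at 0 is [[20, 6], [6, 2]] with rank 2, so corank 0. A Groebner basis of the Jacobian ideal J(f) in C{u,v} is {u, v}; counting standard monomials gives mu = 1. Corank 0: nondegenerate Morse point, so A_1.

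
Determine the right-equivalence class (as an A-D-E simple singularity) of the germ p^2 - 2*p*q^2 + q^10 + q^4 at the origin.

A9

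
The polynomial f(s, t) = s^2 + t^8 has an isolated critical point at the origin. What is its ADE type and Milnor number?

Type A7, Milnor number mu = 7.

The Hessian of f at 0 is [[2, 0], [0, 0]] with rank 1, so corank 1. A Groebner basis of the Jacobian ideal J(f) in C{s,t} is {t^7, s}; counting standard monomials gives mu = 7. Corank 1: A-series; mu = 7 gives A_7.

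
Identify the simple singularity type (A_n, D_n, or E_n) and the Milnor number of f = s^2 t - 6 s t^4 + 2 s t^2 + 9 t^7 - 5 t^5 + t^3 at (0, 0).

The Hessian of f at 0 has rank 0. Corank 2; j^3 = t*(s + t)^2 has shape L^2 M (L != M), so D-series; mu = 6 gives D_6.

Type D_6, Milnor number mu = 6.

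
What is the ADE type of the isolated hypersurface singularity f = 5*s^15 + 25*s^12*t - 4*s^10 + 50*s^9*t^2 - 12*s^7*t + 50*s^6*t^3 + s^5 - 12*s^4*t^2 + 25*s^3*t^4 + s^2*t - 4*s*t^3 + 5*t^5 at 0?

The Hessian of f at 0 has rank 0. Corank 2; j^3 = s^2*t has shape L^2 M (L != M), so D-series; mu = 6 gives D_6.

D_{6}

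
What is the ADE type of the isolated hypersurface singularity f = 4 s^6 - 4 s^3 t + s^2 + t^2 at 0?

A_1

The Hessian of f at 0 is [[2, 0], [0, 2]] with rank 2, so corank 0. A Groebner basis of the Jacobian ideal J(f) in C{s,t} is {s, t}; counting standard monomials gives mu = 1. Corank 0: nondegenerate Morse point, so A_1.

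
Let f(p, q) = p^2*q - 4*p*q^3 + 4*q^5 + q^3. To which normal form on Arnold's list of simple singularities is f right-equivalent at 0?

D4

The Hessian of f at 0 has rank 0. Corank 2; j^3 = q*(p^2 + q^2) splits into three distinct lines over C (the quadratic factor has nonzero discriminant), so D_4.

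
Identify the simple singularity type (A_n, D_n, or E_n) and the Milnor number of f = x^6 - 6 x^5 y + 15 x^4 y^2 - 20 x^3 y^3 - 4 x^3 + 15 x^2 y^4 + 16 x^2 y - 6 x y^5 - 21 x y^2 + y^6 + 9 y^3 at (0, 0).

The Hessian of f at 0 has rank 0. Corank 2; j^3 = -(x - y)*(2*x - 3*y)^2 has shape L^2 M (L != M), so D-series; mu = 7 gives D_7.

Type D_7, Milnor number mu = 7.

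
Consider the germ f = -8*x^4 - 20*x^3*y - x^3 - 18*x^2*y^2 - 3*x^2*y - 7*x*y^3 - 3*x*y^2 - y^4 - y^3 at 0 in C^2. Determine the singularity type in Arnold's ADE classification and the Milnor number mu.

Type E7, Milnor number mu = 7.

The Hessian of f at 0 is [[0, 0], [0, 0]] with rank 0, so corank 2. A Groebner basis of the Jacobian ideal J(f) in C{x,y} is {3*x^2/4 + 3*x*y/2 + y^4 - y^3/4 + 3*y^2/4, x^3 + 9*x^2/4 + 9*x*y/2 + y^3/4 + 9*y^2/4, x^2*y - 7*x^2/4 - 7*x*y/2 - 5*y^3/12 - 7*y^2/4, x^2 + x*y^2 + 2*x*y + 2*y^3/3 + y^2}; counting standard monomials gives mu = 7. Corank 2; j^3 = -(x + y)^3 is a perfect cube, so E-series; the 4-jet and mu = 7 give E_7.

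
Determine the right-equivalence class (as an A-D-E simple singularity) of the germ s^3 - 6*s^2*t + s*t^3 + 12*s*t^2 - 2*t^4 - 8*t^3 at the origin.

E_7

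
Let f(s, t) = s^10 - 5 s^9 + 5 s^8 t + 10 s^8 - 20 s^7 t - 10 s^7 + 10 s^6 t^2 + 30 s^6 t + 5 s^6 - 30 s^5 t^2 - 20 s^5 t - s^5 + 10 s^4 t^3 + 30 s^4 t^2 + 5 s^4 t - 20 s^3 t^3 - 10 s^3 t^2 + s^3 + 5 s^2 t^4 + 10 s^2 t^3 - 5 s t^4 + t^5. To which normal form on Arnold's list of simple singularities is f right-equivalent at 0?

The Hessian of f at 0 has rank 0. Corank 2; j^3 = s^3 is a perfect cube, so E-series; the 5-jet and mu = 8 give E_8.

E_{8}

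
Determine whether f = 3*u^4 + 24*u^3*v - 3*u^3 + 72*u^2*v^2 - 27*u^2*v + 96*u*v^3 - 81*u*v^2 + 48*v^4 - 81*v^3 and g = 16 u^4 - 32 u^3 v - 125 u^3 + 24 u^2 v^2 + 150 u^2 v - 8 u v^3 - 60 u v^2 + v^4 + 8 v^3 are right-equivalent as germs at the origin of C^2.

Yes.

The Hessian of f at 0 is [[0, 0], [0, 0]] with rank 0, so corank 2. A Groebner basis of the Jacobian ideal J(f) in C{u,v} is {v^4, u*v^2 + 8*v^3/3, u^2 + 6*u*v + 9*v^2}; counting standard monomials gives mu = 6. Corank 2; j^3 = -3*(u + 3*v)^3 is a perfect cube, so E-series; the 4-jet and mu = 6 give E_6. The Hessian of g at 0 is [[0, 0], [0, 0]] with rank 0, so corank 2. A Groebner basis of the Jacobian ideal J(g) in C{u,v} is {v^4, u*v^2 - 13*v^3/30, u^2 - 4*u*v/5 + 4*v^2/25}; counting standard monomials gives mu = 6. Corank 2; j^3 = -(5*u - 2*v)^3 is a perfect cube, so E-series; the 4-jet and mu = 6 give E_6. Both have type E_6, hence right-equivalent.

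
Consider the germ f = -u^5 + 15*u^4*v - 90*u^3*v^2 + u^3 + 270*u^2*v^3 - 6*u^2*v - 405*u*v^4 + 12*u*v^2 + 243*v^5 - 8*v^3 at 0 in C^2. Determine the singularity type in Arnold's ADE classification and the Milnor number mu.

Type E_8, Milnor number mu = 8.

The Hessian of f at 0 is [[0, 0], [0, 0]] with rank 0, so corank 2. A Groebner basis of the Jacobian ideal J(f) in C{u,v} is {v^5, u*v^3 - 9*v^4/4, u^2 - 4*u*v + 4*v^2}; counting standard monomials gives mu = 8. Corank 2; j^3 = (u - 2*v)^3 is a perfect cube, so E-series; the 5-jet and mu = 8 give E_8.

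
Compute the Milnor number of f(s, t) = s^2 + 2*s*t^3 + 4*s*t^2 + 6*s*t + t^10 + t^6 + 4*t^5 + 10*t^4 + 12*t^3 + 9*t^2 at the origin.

9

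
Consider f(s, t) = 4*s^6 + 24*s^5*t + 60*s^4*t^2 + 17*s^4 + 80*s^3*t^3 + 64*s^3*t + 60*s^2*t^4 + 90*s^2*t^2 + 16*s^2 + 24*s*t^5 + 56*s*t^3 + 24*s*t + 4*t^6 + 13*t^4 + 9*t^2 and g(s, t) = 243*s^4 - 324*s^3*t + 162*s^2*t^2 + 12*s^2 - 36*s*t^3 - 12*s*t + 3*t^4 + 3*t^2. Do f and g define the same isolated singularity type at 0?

Yes.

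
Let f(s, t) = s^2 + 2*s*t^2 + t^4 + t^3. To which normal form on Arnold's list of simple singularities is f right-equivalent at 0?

A2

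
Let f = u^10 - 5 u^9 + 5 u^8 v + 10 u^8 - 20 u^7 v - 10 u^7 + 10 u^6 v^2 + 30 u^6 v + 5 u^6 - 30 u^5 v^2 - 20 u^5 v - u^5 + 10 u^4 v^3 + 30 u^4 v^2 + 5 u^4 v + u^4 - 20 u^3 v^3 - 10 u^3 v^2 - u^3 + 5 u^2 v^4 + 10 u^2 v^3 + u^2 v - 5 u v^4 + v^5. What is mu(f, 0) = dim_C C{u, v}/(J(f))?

6

The Hessian of f at 0 has rank 0. Corank 2; j^3 = -u^2*(u - v) has shape L^2 M (L != M), so D-series; mu = 6 gives D_6.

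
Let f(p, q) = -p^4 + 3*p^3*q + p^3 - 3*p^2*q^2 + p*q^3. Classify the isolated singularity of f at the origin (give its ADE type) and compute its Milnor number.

Type E7, Milnor number mu = 7.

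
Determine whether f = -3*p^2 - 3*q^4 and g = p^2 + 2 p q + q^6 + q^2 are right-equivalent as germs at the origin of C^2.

The Hessian of f at 0 has rank 1. Corank 1: A-series; mu = 3 gives A_3. The Hessian of g at 0 has rank 1. Corank 1: A-series; mu = 5 gives A_5. f is A_3 but g is A_5, hence not right-equivalent.

No.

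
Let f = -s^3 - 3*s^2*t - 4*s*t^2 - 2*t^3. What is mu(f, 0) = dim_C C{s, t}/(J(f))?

The Hessian of f at 0 is [[0, 0], [0, 0]] with rank 0, so corank 2. A Groebner basis of the Jacobian ideal J(f) in C{s,t} is {t^3, s^2 - 2*t^2/3, s*t + t^2}; counting standard monomials gives mu = 4. Corank 2; j^3 = -(s + t)*(s^2 + 2*s*t + 2*t^2) splits into three distinct lines over C (the quadratic factor has nonzero discriminant), so D_4.

4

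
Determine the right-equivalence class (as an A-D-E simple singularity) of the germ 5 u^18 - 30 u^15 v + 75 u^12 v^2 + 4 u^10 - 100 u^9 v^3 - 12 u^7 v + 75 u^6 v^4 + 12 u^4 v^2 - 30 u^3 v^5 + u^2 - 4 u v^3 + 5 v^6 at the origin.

A_5

The Hessian of f at 0 is [[2, 0], [0, 0]] with rank 1, so corank 1. A Groebner basis of the Jacobian ideal J(f) in C{u,v} is {u*v^2, -u/2 + v^3, u^2}; counting standard monomials gives mu = 5. Corank 1: A-series; mu = 5 gives A_5.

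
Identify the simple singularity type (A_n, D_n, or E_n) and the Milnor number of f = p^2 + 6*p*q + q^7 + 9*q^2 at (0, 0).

Type A6, Milnor number mu = 6.

The Hessian of f at 0 is [[2, 6], [6, 18]] with rank 1, so corank 1. A Groebner basis of the Jacobian ideal J(f) in C{p,q} is {q^6, p + 3*q}; counting standard monomials gives mu = 6. Corank 1: A-series; mu = 6 gives A_6.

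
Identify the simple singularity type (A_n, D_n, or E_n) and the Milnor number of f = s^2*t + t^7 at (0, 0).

Type D8, Milnor number mu = 8.

The Hessian of f at 0 is [[0, 0], [0, 0]] with rank 0, so corank 2. A Groebner basis of the Jacobian ideal J(f) in C{s,t} is {s^2/7 + t^6, s^3, s*t}; counting standard monomials gives mu = 8. Corank 2; j^3 = s^2*t has shape L^2 M (L != M), so D-series; mu = 8 gives D_8.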